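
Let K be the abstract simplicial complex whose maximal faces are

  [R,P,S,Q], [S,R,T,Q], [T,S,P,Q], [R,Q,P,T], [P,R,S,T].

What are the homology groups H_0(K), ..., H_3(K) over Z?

Take the total order P < Q < R < S < T on the vertex set. Then K (dimension 3) consists of the simplices:

  0-simplices (5): P, Q, R, S, T
  1-simplices (10): PQ, PR, PS, PT, QR, QS, QT, RS, RT, ST
  2-simplices (10): PQR, PQS, PQT, PRS, PRT, PST, QRS, QRT, QST, RST
  3-simplices (5): PQRS, PQRT, PQST, PRST, QRST

Hence C_0 ≅ Z^5, C_1 ≅ Z^10, C_2 ≅ Z^10, C_3 ≅ Z^5.

Boundary ∂_1: C_1 → C_0 is given by ∂[p,q] = [q] − [p].
The resulting 5×10 matrix has rank 4, and its Smith normal form has invariant factors (1,1,1,1).

∂_2: C_2 → C_1 maps a triangle to the signed sum of its edges. For instance
  ∂PRS = RS − PS + PR,
  ∂PQR = QR − PR + PQ.
The 10×10 boundary matrix has rank 6 and Smith normal form diag(1,1,1,1,1,1).

Boundary ∂_3: C_3 → C_2 sends each 3-simplex σ to the alternating sum Σ_i (−1)^i (σ with its i-th vertex removed). For instance
  ∂PQRS = QRS − PRS + PQS − PQR,
  ∂PQRT = QRT − PRT + PQT − PQR.
This gives a 10×5 integer matrix of rank 4; reducing to Smith normal form yields diagonal entries (1,1,1,1).

From H_k ≅ ker(∂_k) / im(∂_{k+1}) we obtain:

  H_0: rank C_0 − rank ∂_1 = 5 − 4 = 1, and the invariant factors of ∂_1 are all 1, so H_0 = Z.
  H_1: rank ker ∂_1 − rank ∂_2 = (10 − 4) − 6 = 0, and the invariant factors of ∂_2 are all 1, so H_1 = 0.
  H_2: rank ker ∂_2 − rank ∂_3 = (10 − 6) − 4 = 0, and the invariant factors of ∂_3 are all 1, so H_2 = 0.
  H_3: rank ker ∂_3 − rank ∂_4 = (5 − 4) − 0 = 1, and there is no ∂_4, so H_3 = Z.

H_0 ≅ Z,  H_1 = 0,  H_2 = 0,  H_3 ≅ Z.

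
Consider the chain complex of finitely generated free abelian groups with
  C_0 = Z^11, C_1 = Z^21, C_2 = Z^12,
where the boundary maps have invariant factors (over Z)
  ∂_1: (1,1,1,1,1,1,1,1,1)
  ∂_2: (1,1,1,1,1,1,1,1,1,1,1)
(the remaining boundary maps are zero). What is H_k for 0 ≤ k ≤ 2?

H_0: b_0 = 11 − 0 − 9 = 2; torsion from ∂_1 factors > 1: none. So H_0 ≅ Z^2.
H_1: b_1 = 21 − 9 − 11 = 1; torsion from ∂_2 factors > 1: none. So H_1 ≅ Z.
H_2: b_2 = 12 − 11 − 0 = 1; torsion from ∂_3 factors > 1: none. So H_2 ≅ Z.

H_0 ≅ Z^2,  H_1 ≅ Z,  H_2 ≅ Z.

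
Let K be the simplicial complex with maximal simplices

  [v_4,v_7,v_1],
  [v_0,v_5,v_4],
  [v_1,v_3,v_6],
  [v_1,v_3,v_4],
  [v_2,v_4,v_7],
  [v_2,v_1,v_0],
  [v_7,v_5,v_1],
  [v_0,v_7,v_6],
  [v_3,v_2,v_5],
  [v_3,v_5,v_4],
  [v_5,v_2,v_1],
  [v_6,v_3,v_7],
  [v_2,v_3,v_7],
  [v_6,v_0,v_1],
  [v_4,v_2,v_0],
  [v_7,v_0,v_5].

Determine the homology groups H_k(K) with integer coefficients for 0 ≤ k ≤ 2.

Fix the vertex order v_0 < v_1 < v_2 < v_3 < v_4 < v_5 < v_6 < v_7 and write every simplex with vertices in increasing order. Then dim K = 2 and the simplices of K are:

  0-simplices (8): [v_0], [v_1], [v_2], [v_3], [v_4], [v_5], [v_6], [v_7]
  1-simplices (24): (24 of them)
  2-simplices (16): (16 of them)

giving chain groups C_0 ≅ Z^8, C_1 ≅ Z^24, C_2 ≅ Z^16.

Boundary ∂_1: C_1 → C_0 sends each edge [p,q] (with p < q) to q − p. For instance
  ∂[v_1,v_7] = [v_7] − [v_1].
This gives a 8×24 integer matrix of rank 7; reducing to Smith normal form yields diagonal entries (1,1,1,1,1,1,1).

Boundary ∂_2: C_2 → C_1 sends each 2-simplex [p,q,r] to [q,r] − [p,r] + [p,q]. For instance
  ∂[v_0,v_2,v_4] = [v_2,v_4] − [v_0,v_4] + [v_0,v_2],
  ∂[v_0,v_1,v_6] = [v_1,v_6] − [v_0,v_6] + [v_0,v_1].
As a 24×16 matrix over Z this has rank 15, with invariant factors (1,1,1,1,1,1,1,1,1,1,1,1,1,1,1).

Computing H_k = (kernel of ∂_k) / (image of ∂_{k+1}):

  H_0: rank C_0 − rank ∂_1 = 8 − 7 = 1, and the invariant factors of ∂_1 are all 1, so H_0 ≅ Z.
  H_1: rank ker ∂_1 − rank ∂_2 = (24 − 7) − 15 = 2, and the invariant factors of ∂_2 are all 1, so H_1 ≅ Z^2.
  H_2: rank ker ∂_2 − rank ∂_3 = (16 − 15) − 0 = 1, and there is no ∂_3, so H_2 ≅ Z.

As a check, the Euler characteristic is 8 − 24 + 16 = 0, which agrees with 1 − 2 + 1 = 0.

H_0 ≅ Z,  H_1 ≅ Z^2,  H_2 ≅ Z.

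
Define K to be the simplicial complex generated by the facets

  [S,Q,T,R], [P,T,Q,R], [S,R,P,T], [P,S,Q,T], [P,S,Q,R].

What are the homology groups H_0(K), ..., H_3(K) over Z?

We work with the vertex ordering P < Q < R < S < T. The simplices of K, each written with vertices in increasing order, are:

  0-simplices (5): P, Q, R, S, T
  1-simplices (10): PQ, PR, PS, PT, QR, QS, QT, RS, RT, ST
  2-simplices (10): PQR, PQS, PQT, PRS, PRT, PST, QRS, QRT, QST, RST
  3-simplices (5): PQRS, PQRT, PQST, PRST, QRST

giving chain groups C_0 ≅ Z^5, C_1 ≅ Z^10, C_2 ≅ Z^10, C_3 ≅ Z^5.

The boundary map ∂_1: C_1 → C_0 is given by ∂[p,q] = [q] − [p]. For instance
  ∂RS = S − R.
The resulting 5×10 matrix has rank 4, and its Smith normal form has invariant factors (1,1,1,1).

∂_2: C_2 → C_1 sends each 2-simplex [p,q,r] to [q,r] − [p,r] + [p,q]. For instance
  ∂QST = ST − QT + QS,
  ∂QRT = RT − QT + QR.
The resulting 10×10 matrix has rank 6, and its Smith normal form has invariant factors (1,1,1,1,1,1).

∂_3: C_3 → C_2 sends each 3-simplex σ to the alternating sum Σ_i (−1)^i (σ with its i-th vertex removed). For instance
  ∂PQST = QST − PST + PQT − PQS,
  ∂PRST = RST − PST + PRT − PRS.
The 10×5 boundary matrix has rank 4 and Smith normal form diag(1,1,1,1).

From H_k ≅ ker(∂_k) / im(∂_{k+1}) we obtain:

  H_0: rank C_0 − rank ∂_1 = 5 − 4 = 1, and the invariant factors of ∂_1 are all 1, so H_0 = Z.
  H_1: rank ker ∂_1 − rank ∂_2 = (10 − 4) − 6 = 0, and the invariant factors of ∂_2 are all 1, so H_1 = 0.
  H_2: rank ker ∂_2 − rank ∂_3 = (10 − 6) − 4 = 0, and the invariant factors of ∂_3 are all 1, so H_2 = 0.
  H_3: rank ker ∂_3 − rank ∂_4 = (5 − 4) − 0 = 1, and there is no ∂_4, so H_3 = Z.

As a check, the Euler characteristic is 5 − 10 + 10 − 5 = 0, which agrees with 1 − 0 + 0 − 1 = 0.
(K is a triangulation of the 3-sphere S^3.)

H_0 = Z,  H_1 = 0,  H_2 = 0,  H_3 = Z.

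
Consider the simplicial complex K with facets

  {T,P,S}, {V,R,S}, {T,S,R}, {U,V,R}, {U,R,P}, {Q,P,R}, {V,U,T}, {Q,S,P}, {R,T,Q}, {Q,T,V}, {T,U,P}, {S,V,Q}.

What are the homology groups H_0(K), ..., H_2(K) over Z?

H_0 = Z,  H_1 = Z/2,  H_2 = 0.

Take the total order P < Q < R < S < T < U < V on the vertex set. Then K (dimension 2) consists of the simplices:

  0-simplices (7): P, Q, R, S, T, U, V
  1-simplices (18): PQ, PR, PS, PT, PU, QR, QS, QT, QV, RS, RT, RU, RV, ST, SV, TU, TV, UV
  2-simplices (12): PQR, PQS, PRU, PST, PTU, QRT, QSV, QTV, RST, RSV, RUV, TUV

Hence C_0 ≅ Z^7, C_1 ≅ Z^18, C_2 ≅ Z^12.

∂_1: C_1 → C_0 maps an edge to its endpoints' difference, ∂[p,q] = q − p.
This gives a 7×18 integer matrix of rank 6; reducing to Smith normal form yields diagonal entries (1,1,1,1,1,1).

Boundary ∂_2: C_2 → C_1 acts by ∂[p,q,r] = [q,r] − [p,r] + [p,q]. For instance
  ∂PQR = QR − PR + PQ,
  ∂PRU = RU − PU + PR.
The resulting 18×12 matrix has rank 12, and its Smith normal form has invariant factors (1,1,1,1,1,1,1,1,1,1,1,2).

Reading off H_k = ker ∂_k / im ∂_{k+1}:

  H_0: rank C_0 − rank ∂_1 = 7 − 6 = 1, and the invariant factors of ∂_1 are all 1, so H_0 ≅ Z.
  H_1: rank ker ∂_1 − rank ∂_2 = (18 − 6) − 12 = 0, and ∂_2 has invariant factor 2 > 1, so H_1 ≅ Z/2.
  H_2: rank ker ∂_2 − rank ∂_3 = (12 − 12) − 0 = 0, and there is no ∂_3, so H_2 ≅ 0.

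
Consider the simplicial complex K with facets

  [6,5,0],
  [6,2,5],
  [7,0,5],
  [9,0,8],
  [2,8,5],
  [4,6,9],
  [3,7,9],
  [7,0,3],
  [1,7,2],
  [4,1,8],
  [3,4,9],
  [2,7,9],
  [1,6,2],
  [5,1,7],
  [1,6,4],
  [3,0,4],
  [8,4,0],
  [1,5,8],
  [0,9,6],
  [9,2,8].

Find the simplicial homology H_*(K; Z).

Order the vertices as 0 < 1 < 2 < 3 < 4 < 5 < 6 < 7 < 8 < 9. Listing each simplex with vertices in this order, K has dimension 2 with simplices:

  0-simplices (10): [0], [1], [2], [3], [4], [5], [6], [7], [8], [9]
  1-simplices (30): (30 of them)
  2-simplices (20): (20 of them)

giving chain groups C_0 ≅ Z^10, C_1 ≅ Z^30, C_2 ≅ Z^20.

Boundary ∂_1: C_1 → C_0 sends each edge [p,q] (with p < q) to q − p. For instance
  ∂[1,2] = [2] − [1].
The 10×30 boundary matrix has rank 9 and Smith normal form diag(1,1,1,1,1,1,1,1,1).

The boundary map ∂_2: C_2 → C_1 maps a triangle to the signed sum of its edges. For instance
  ∂[0,8,9] = [8,9] − [0,9] + [0,8],
  ∂[2,8,9] = [8,9] − [2,9] + [2,8].
The resulting 30×20 matrix has rank 20, and its Smith normal form has invariant factors (1,1,1,1,1,1,1,1,1,1,1,1,1,1,1,1,1,1,1,2).

From H_k ≅ ker(∂_k) / im(∂_{k+1}) we obtain:

  H_0: rank C_0 − rank ∂_1 = 10 − 9 = 1, and the invariant factors of ∂_1 are all 1, so H_0 ≅ Z.
  H_1: rank ker ∂_1 − rank ∂_2 = (30 − 9) − 20 = 1, and ∂_2 has invariant factor 2 > 1, so H_1 ≅ Z ⊕ Z/2.
  H_2: rank ker ∂_2 − rank ∂_3 = (20 − 20) − 0 = 0, and there is no ∂_3, so H_2 ≅ 0.

As a check, the Euler characteristic is 10 − 30 + 20 = 0, which agrees with 1 − 1 + 0 = 0.

H_0 = Z,  H_1 = Z ⊕ Z/2,  H_2 = 0.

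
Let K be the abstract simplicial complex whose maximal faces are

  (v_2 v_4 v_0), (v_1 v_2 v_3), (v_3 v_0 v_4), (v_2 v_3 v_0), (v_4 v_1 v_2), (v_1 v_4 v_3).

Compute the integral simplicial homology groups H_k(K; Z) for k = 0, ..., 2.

H_0 = Z,  H_1 = 0,  H_2 = Z.

We work with the vertex ordering v_0 < v_1 < v_2 < v_3 < v_4. The simplices of K, each written with vertices in increasing order, are:

  0-simplices (5): [v_0], [v_1], [v_2], [v_3], [v_4]
  1-simplices (9): [v_0,v_2], [v_0,v_3], [v_0,v_4], [v_1,v_2], [v_1,v_3], [v_1,v_4], [v_2,v_3], [v_2,v_4], [v_3,v_4]
  2-simplices (6): [v_0,v_2,v_3], [v_0,v_2,v_4], [v_0,v_3,v_4], [v_1,v_2,v_3], [v_1,v_2,v_4], [v_1,v_3,v_4]

Hence C_0 ≅ Z^5, C_1 ≅ Z^9, C_2 ≅ Z^6.

The boundary map ∂_1: C_1 → C_0 is given by ∂[p,q] = [q] − [p].
As a 5×9 matrix over Z this has rank 4, with invariant factors (1,1,1,1).

The boundary map ∂_2: C_2 → C_1 maps a triangle to the signed sum of its edges. For instance
  ∂[v_1,v_3,v_4] = [v_3,v_4] − [v_1,v_4] + [v_1,v_3],
  ∂[v_0,v_2,v_3] = [v_2,v_3] − [v_0,v_3] + [v_0,v_2].
The 9×6 boundary matrix has rank 5 and Smith normal form diag(1,1,1,1,1).

Now H_k = ker ∂_k / im ∂_{k+1}, so:

  H_0: rank C_0 − rank ∂_1 = 5 − 4 = 1, and the invariant factors of ∂_1 are all 1, so H_0 ≅ Z.
  H_1: rank ker ∂_1 − rank ∂_2 = (9 − 4) − 5 = 0, and the invariant factors of ∂_2 are all 1, so H_1 ≅ 0.
  H_2: rank ker ∂_2 − rank ∂_3 = (6 − 5) − 0 = 1, and there is no ∂_3, so H_2 ≅ Z.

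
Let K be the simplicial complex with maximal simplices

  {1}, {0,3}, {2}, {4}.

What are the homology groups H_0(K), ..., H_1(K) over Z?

Order the vertices as 0 < 1 < 2 < 3 < 4. Listing each simplex with vertices in this order, K has dimension 1 with simplices:

  0-simplices (5): [0], [1], [2], [3], [4]
  1-simplices (1): [0,3]

Hence C_0 ≅ Z^5, C_1 ≅ Z^1.

The boundary map ∂_1: C_1 → C_0 sends each edge [p,q] (with p < q) to q − p. For instance
  ∂[0,3] = [3] − [0].
This gives a 5×1 integer matrix of rank 1; reducing to Smith normal form yields diagonal entries (1).

Reading off H_k = ker ∂_k / im ∂_{k+1}:

  H_0: rank C_0 − rank ∂_1 = 5 − 1 = 4, and the invariant factors of ∂_1 are all 1, so H_0 = Z^4.
  H_1: rank ker ∂_1 − rank ∂_2 = (1 − 1) − 0 = 0, and there is no ∂_2, so H_1 = 0.

(K is a triangulation of the disjoint union of a set of 3 points and the 1-simplex.)

H_0 = Z^4,  H_1 = 0.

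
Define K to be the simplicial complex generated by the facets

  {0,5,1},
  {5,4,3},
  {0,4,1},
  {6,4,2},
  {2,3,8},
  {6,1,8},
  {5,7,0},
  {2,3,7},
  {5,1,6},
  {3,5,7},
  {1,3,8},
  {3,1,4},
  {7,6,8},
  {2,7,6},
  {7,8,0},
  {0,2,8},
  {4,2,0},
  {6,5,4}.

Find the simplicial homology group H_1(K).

Order the vertices as 0 < 1 < 2 < 3 < 4 < 5 < 6 < 7 < 8. Listing each simplex with vertices in this order, K has dimension 2 with simplices:

  0-simplices (9): [0], [1], [2], [3], [4], [5], [6], [7], [8]
  1-simplices (27): (27 of them)
  2-simplices (18): [0,1,4], [0,1,5], [0,2,4], [0,2,8], [0,5,7], [0,7,8], [1,3,4], [1,3,8], [1,5,6], [1,6,8], [2,3,7], [2,3,8], [2,4,6], [2,6,7], [3,4,5], [3,5,7], [4,5,6], [6,7,8]

so the chain groups are C_0 ≅ Z^9, C_1 ≅ Z^27, C_2 ≅ Z^18.

The boundary map ∂_1: C_1 → C_0 maps an edge to its endpoints' difference, ∂[p,q] = q − p. For instance
  ∂[0,4] = [4] − [0].
This gives a 9×27 integer matrix of rank 8; reducing to Smith normal form yields diagonal entries (1,1,1,1,1,1,1,1).

Boundary ∂_2: C_2 → C_1 maps a triangle to the signed sum of its edges. For instance
  ∂[1,3,4] = [3,4] − [1,4] + [1,3],
  ∂[3,5,7] = [5,7] − [3,7] + [3,5].
The 27×18 boundary matrix has rank 18 and Smith normal form diag(1,1,1,1,1,1,1,1,1,1,1,1,1,1,1,1,1,2).

Now H_k = ker ∂_k / im ∂_{k+1}, so:

  H_1: rank ker ∂_1 − rank ∂_2 = (27 − 8) − 18 = 1, and ∂_2 has invariant factor 2 > 1, so H_1 = Z ⊕ Z/2Z.

H_1 ≅ Z ⊕ Z/2Z.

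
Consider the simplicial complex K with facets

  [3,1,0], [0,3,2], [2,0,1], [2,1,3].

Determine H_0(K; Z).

Order the vertices as 0 < 1 < 2 < 3. Listing each simplex with vertices in this order, K has dimension 2 with simplices:

  0-simplices (4): [0], [1], [2], [3]
  1-simplices (6): [0,1], [0,2], [0,3], [1,2], [1,3], [2,3]
  2-simplices (4): [0,1,2], [0,1,3], [0,2,3], [1,2,3]

giving chain groups C_0 ≅ Z^4, C_1 ≅ Z^6, C_2 ≅ Z^4.

The boundary map ∂_1: C_1 → C_0 sends each edge [p,q] (with p < q) to q − p. For instance
  ∂[1,3] = [3] − [1].
The resulting 4×6 matrix has rank 3, and its Smith normal form has invariant factors (1,1,1).

The boundary map ∂_2: C_2 → C_1 sends each 2-simplex [p,q,r] to [q,r] − [p,r] + [p,q]. For instance
  ∂[0,1,2] = [1,2] − [0,2] + [0,1],
  ∂[0,2,3] = [2,3] − [0,3] + [0,2].
As a 6×4 matrix over Z this has rank 3, with invariant factors (1,1,1).

Computing H_k = (kernel of ∂_k) / (image of ∂_{k+1}):

  H_0: rank C_0 − rank ∂_1 = 4 − 3 = 1, and the invariant factors of ∂_1 are all 1, so H_0 ≅ Z.

(K is a triangulation of the 2-sphere S^2.)

H_0 = Z.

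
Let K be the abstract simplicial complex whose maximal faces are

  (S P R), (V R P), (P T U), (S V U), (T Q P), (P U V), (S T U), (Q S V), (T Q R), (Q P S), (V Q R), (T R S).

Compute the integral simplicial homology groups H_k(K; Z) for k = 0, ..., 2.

H_0 ≅ Z,  H_1 ≅ Z/2Z,  H_2 = 0.

Order the vertices as P < Q < R < S < T < U < V. Listing each simplex with vertices in this order, K has dimension 2 with simplices:

  0-simplices (7): P, Q, R, S, T, U, V
  1-simplices (18): PQ, PR, PS, PT, PU, PV, QR, QS, QT, QV, RS, RT, RV, ST, SU, SV, TU, UV
  2-simplices (12): PQS, PQT, PRS, PRV, PTU, PUV, QRT, QRV, QSV, RST, STU, SUV

Hence C_0 ≅ Z^7, C_1 ≅ Z^18, C_2 ≅ Z^12.

∂_1: C_1 → C_0 maps an edge to its endpoints' difference, ∂[p,q] = q − p.
The resulting 7×18 matrix has rank 6, and its Smith normal form has invariant factors (1,1,1,1,1,1).

The boundary map ∂_2: C_2 → C_1 sends each 2-simplex [p,q,r] to [q,r] − [p,r] + [p,q]. For instance
  ∂PRV = RV − PV + PR,
  ∂STU = TU − SU + ST.
This gives a 18×12 integer matrix of rank 12; reducing to Smith normal form yields diagonal entries (1,1,1,1,1,1,1,1,1,1,1,2).

From H_k ≅ ker(∂_k) / im(∂_{k+1}) we obtain:

  H_0: rank C_0 − rank ∂_1 = 7 − 6 = 1, and the invariant factors of ∂_1 are all 1, so H_0 ≅ Z.
  H_1: rank ker ∂_1 − rank ∂_2 = (18 − 6) − 12 = 0, and ∂_2 has invariant factor 2 > 1, so H_1 ≅ Z/2Z.
  H_2: rank ker ∂_2 − rank ∂_3 = (12 − 12) − 0 = 0, and there is no ∂_3, so H_2 ≅ 0.

As a check, the Euler characteristic is 7 − 18 + 12 = 1, which agrees with 1 − 0 + 0 = 1.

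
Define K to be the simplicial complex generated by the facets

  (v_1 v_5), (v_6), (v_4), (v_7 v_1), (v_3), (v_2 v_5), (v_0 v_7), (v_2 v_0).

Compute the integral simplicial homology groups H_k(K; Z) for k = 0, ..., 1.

H_0 ≅ Z^4,  H_1 ≅ Z.

Order the vertices as v_0 < v_1 < v_2 < v_3 < v_4 < v_5 < v_6 < v_7. Listing each simplex with vertices in this order, K has dimension 1 with simplices:

  0-simplices (8): [v_0], [v_1], [v_2], [v_3], [v_4], [v_5], [v_6], [v_7]
  1-simplices (5): [v_0,v_2], [v_0,v_7], [v_1,v_5], [v_1,v_7], [v_2,v_5]

so the chain groups are C_0 ≅ Z^8, C_1 ≅ Z^5.

∂_1: C_1 → C_0 maps an edge to its endpoints' difference, ∂[p,q] = q − p. For instance
  ∂[v_0,v_7] = [v_7] − [v_0].
This gives a 8×5 integer matrix of rank 4; reducing to Smith normal form yields diagonal entries (1,1,1,1).

From H_k ≅ ker(∂_k) / im(∂_{k+1}) we obtain:

  H_0: rank C_0 − rank ∂_1 = 8 − 4 = 4, and the invariant factors of ∂_1 are all 1, so H_0 ≅ Z^4.
  H_1: rank ker ∂_1 − rank ∂_2 = (5 − 4) − 0 = 1, and there is no ∂_2, so H_1 ≅ Z.

(K is a triangulation of the disjoint union of the circle S^1 and a set of 3 points.)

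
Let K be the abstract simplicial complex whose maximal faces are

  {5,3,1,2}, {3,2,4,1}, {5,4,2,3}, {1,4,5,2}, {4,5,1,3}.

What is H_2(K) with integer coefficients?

Order the vertices as 1 < 2 < 3 < 4 < 5. Listing each simplex with vertices in this order, K has dimension 3 with simplices:

  0-simplices (5): [1], [2], [3], [4], [5]
  1-simplices (10): [1,2], [1,3], [1,4], [1,5], [2,3], [2,4], [2,5], [3,4], [3,5], [4,5]
  2-simplices (10): [1,2,3], [1,2,4], [1,2,5], [1,3,4], [1,3,5], [1,4,5], [2,3,4], [2,3,5], [2,4,5], [3,4,5]
  3-simplices (5): [1,2,3,4], [1,2,3,5], [1,2,4,5], [1,3,4,5], [2,3,4,5]

Hence C_0 ≅ Z^5, C_1 ≅ Z^10, C_2 ≅ Z^10, C_3 ≅ Z^5.

The boundary map ∂_1: C_1 → C_0 is given by ∂[p,q] = [q] − [p].
The resulting 5×10 matrix has rank 4, and its Smith normal form has invariant factors (1,1,1,1).

Boundary ∂_2: C_2 → C_1 acts by ∂[p,q,r] = [q,r] − [p,r] + [p,q]. For instance
  ∂[2,4,5] = [4,5] − [2,5] + [2,4],
  ∂[1,3,4] = [3,4] − [1,4] + [1,3].
As a 10×10 matrix over Z this has rank 6, with invariant factors (1,1,1,1,1,1).

∂_3: C_3 → C_2 sends each 3-simplex σ to the alternating sum Σ_i (−1)^i (σ with its i-th vertex removed). For instance
  ∂[2,3,4,5] = [3,4,5] − [2,4,5] + [2,3,5] − [2,3,4],
  ∂[1,2,4,5] = [2,4,5] − [1,4,5] + [1,2,5] − [1,2,4].
The 10×5 boundary matrix has rank 4 and Smith normal form diag(1,1,1,1).

Reading off H_k = ker ∂_k / im ∂_{k+1}:

  H_2: rank ker ∂_2 − rank ∂_3 = (10 − 6) − 4 = 0, and the invariant factors of ∂_3 are all 1, so H_2 = 0.

H_2 ≅ 0.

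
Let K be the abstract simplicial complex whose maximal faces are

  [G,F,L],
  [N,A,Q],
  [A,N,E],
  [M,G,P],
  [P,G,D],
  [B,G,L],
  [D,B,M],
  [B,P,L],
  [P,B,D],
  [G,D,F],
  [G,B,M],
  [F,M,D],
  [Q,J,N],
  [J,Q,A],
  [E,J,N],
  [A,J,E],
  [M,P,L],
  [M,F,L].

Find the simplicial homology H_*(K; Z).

H_0 = Z^2,  H_1 = Z/2,  H_2 = Z.

Order the vertices as A < B < D < E < F < G < J < L < M < N < P < Q. Listing each simplex with vertices in this order, K has dimension 2 with simplices:

  0-simplices (12): A, B, D, E, F, G, J, L, M, N, P, Q
  1-simplices (27): AE, AJ, AN, AQ, BD, BG, BL, BM, BP, DF, DG, DM, DP, EJ, EN, FG, FL, FM, GL, GM, GP, JN, JQ, LM, LP, MP, NQ
  2-simplices (18): AEJ, AEN, AJQ, ANQ, BDM, BDP, BGL, BGM, BLP, DFG, DFM, DGP, EJN, FGL, FLM, GMP, JNQ, LMP

so the chain groups are C_0 ≅ Z^12, C_1 ≅ Z^27, C_2 ≅ Z^18.

The boundary map ∂_1: C_1 → C_0 sends each edge [p,q] (with p < q) to q − p. For instance
  ∂DM = M − D.
As a 12×27 matrix over Z this has rank 10, with invariant factors (1,1,1,1,1,1,1,1,1,1).

∂_2: C_2 → C_1 sends each 2-simplex [p,q,r] to [q,r] − [p,r] + [p,q]. For instance
  ∂BDP = DP − BP + BD,
  ∂GMP = MP − GP + GM.
The 27×18 boundary matrix has rank 17 and Smith normal form diag(1,1,1,1,1,1,1,1,1,1,1,1,1,1,1,1,2).

Reading off H_k = ker ∂_k / im ∂_{k+1}:

  H_0: rank C_0 − rank ∂_1 = 12 − 10 = 2, and the invariant factors of ∂_1 are all 1, so H_0 ≅ Z^2.
  H_1: rank ker ∂_1 − rank ∂_2 = (27 − 10) − 17 = 0, and ∂_2 has invariant factor 2 > 1, so H_1 ≅ Z/2.
  H_2: rank ker ∂_2 − rank ∂_3 = (18 − 17) − 0 = 1, and there is no ∂_3, so H_2 ≅ Z.

As a check, the Euler characteristic is 12 − 27 + 18 = 3, which agrees with 2 − 0 + 1 = 3.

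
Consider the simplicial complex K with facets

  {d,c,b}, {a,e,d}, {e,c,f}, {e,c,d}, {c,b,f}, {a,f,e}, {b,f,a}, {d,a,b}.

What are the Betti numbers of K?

b_0 = 1, b_1 = 0, b_2 = 1.

K has 6 vertices, 12 edges, 8 triangles.
rank ∂_0 = 0, rank ∂_1 = 5 ⇒ b_0 = 6 − 0 − 5 = 1; all invariant factors of ∂_1 are 1 so no torsion. So H_0 ≅ Z.
rank ∂_1 = 5, rank ∂_2 = 7 ⇒ b_1 = 12 − 5 − 7 = 0; all invariant factors of ∂_2 are 1 so no torsion. So H_1 ≅ 0.
rank ∂_2 = 7, rank ∂_3 = 0 ⇒ b_2 = 8 − 7 − 0 = 1. So H_2 ≅ Z.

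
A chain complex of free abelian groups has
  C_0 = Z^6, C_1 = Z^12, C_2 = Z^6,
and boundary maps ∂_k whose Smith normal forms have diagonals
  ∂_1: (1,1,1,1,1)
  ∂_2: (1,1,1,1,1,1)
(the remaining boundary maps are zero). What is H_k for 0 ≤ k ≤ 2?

H_0: b_0 = 6 − 0 − 5 = 1; torsion from ∂_1 factors > 1: none. So H_0 = Z.
H_1: b_1 = 12 − 5 − 6 = 1; torsion from ∂_2 factors > 1: none. So H_1 = Z.
H_2: b_2 = 6 − 6 − 0 = 0; torsion from ∂_3 factors > 1: none. So H_2 = 0.

H_0 = Z,  H_1 = Z,  H_2 = 0.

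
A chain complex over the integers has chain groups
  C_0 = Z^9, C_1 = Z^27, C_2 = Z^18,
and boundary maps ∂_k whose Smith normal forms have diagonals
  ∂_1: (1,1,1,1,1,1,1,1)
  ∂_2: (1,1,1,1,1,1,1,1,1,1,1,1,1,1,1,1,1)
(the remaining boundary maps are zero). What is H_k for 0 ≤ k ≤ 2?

H_0 = Z,  H_1 = Z^2,  H_2 = Z.

H_0: b_0 = 9 − 0 − 8 = 1; torsion from ∂_1 factors > 1: none. So H_0 = Z.
H_1: b_1 = 27 − 8 − 17 = 2; torsion from ∂_2 factors > 1: none. So H_1 = Z^2.
H_2: b_2 = 18 − 17 − 0 = 1; torsion from ∂_3 factors > 1: none. So H_2 = Z.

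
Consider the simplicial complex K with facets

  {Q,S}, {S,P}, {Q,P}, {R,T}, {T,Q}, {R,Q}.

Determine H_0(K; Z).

H_0 = Z.

We work with the vertex ordering P < Q < R < S < T. The simplices of K, each written with vertices in increasing order, are:

  0-simplices (5): P, Q, R, S, T
  1-simplices (6): PQ, PS, QR, QS, QT, RT

Hence C_0 ≅ Z^5, C_1 ≅ Z^6.

The boundary map ∂_1: C_1 → C_0 sends each edge [p,q] (with p < q) to q − p. For instance
  ∂QR = R − Q.
The 5×6 boundary matrix has rank 4 and Smith normal form diag(1,1,1,1).

Now H_k = ker ∂_k / im ∂_{k+1}, so:

  H_0: rank C_0 − rank ∂_1 = 5 − 4 = 1, and the invariant factors of ∂_1 are all 1, so H_0 = Z.

(K is a triangulation of a wedge of 2 circles.)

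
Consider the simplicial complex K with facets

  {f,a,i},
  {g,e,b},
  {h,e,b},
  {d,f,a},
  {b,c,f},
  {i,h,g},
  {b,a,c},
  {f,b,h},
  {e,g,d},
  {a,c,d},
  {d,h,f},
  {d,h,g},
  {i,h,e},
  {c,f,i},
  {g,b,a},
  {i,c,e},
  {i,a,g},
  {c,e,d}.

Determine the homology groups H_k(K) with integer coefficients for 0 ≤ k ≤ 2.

Take the total order a < b < c < d < e < f < g < h < i on the vertex set. Then K (dimension 2) consists of the simplices:

  0-simplices (9): a, b, c, d, e, f, g, h, i
  1-simplices (27): ab, ac, ad, af, ag, ai, bc, be, bf, bg, bh, cd, ce, cf, ci, de, df, dg, dh, eg, eh, ei, fh, fi, gh, gi, hi
  2-simplices (18): abc, abg, acd, adf, afi, agi, bcf, beg, beh, bfh, cde, cei, cfi, deg, dfh, dgh, ehi, ghi

so the chain groups are C_0 ≅ Z^9, C_1 ≅ Z^27, C_2 ≅ Z^18.

The boundary map ∂_1: C_1 → C_0 sends each edge [p,q] (with p < q) to q − p. For instance
  ∂de = e − d.
The resulting 9×27 matrix has rank 8, and its Smith normal form has invariant factors (1,1,1,1,1,1,1,1).

The boundary map ∂_2: C_2 → C_1 sends each 2-simplex [p,q,r] to [q,r] − [p,r] + [p,q]. For instance
  ∂bcf = cf − bf + bc,
  ∂bfh = fh − bh + bf.
The 27×18 boundary matrix has rank 18 and Smith normal form diag(1,1,1,1,1,1,1,1,1,1,1,1,1,1,1,1,1,2).

Computing H_k = (kernel of ∂_k) / (image of ∂_{k+1}):

  H_0: rank C_0 − rank ∂_1 = 9 − 8 = 1, and the invariant factors of ∂_1 are all 1, so H_0 = Z.
  H_1: rank ker ∂_1 − rank ∂_2 = (27 − 8) − 18 = 1, and ∂_2 has invariant factor 2 > 1, so H_1 = Z ⊕ Z/2.
  H_2: rank ker ∂_2 − rank ∂_3 = (18 − 18) − 0 = 0, and there is no ∂_3, so H_2 = 0.

As a check, the Euler characteristic is 9 − 27 + 18 = 0, which agrees with 1 − 1 + 0 = 0.
(K is a triangulation of the Klein bottle.)

H_0 = Z,  H_1 = Z ⊕ Z/2,  H_2 = 0.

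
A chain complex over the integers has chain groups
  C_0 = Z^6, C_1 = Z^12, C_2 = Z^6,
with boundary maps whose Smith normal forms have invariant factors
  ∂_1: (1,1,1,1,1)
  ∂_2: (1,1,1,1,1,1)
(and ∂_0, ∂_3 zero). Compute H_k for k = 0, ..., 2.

H_0 ≅ Z,  H_1 ≅ Z,  H_2 = 0.

H_0: b_0 = 6 − 0 − 5 = 1; torsion from ∂_1 factors > 1: none. So H_0 ≅ Z.
H_1: b_1 = 12 − 5 − 6 = 1; torsion from ∂_2 factors > 1: none. So H_1 ≅ Z.
H_2: b_2 = 6 − 6 − 0 = 0; torsion from ∂_3 factors > 1: none. So H_2 ≅ 0.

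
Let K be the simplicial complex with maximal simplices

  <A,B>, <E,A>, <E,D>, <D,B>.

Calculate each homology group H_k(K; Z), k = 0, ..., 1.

H_0 = Z,  H_1 = Z.

We work with the vertex ordering A < B < D < E. The simplices of K, each written with vertices in increasing order, are:

  0-simplices (4): A, B, D, E
  1-simplices (4): AB, AE, BD, DE

giving chain groups C_0 ≅ Z^4, C_1 ≅ Z^4.

The boundary map ∂_1: C_1 → C_0 is given by ∂[p,q] = [q] − [p].
The 4×4 boundary matrix has rank 3 and Smith normal form diag(1,1,1).

Computing H_k = (kernel of ∂_k) / (image of ∂_{k+1}):

  H_0: rank C_0 − rank ∂_1 = 4 − 3 = 1, and the invariant factors of ∂_1 are all 1, so H_0 ≅ Z.
  H_1: rank ker ∂_1 − rank ∂_2 = (4 − 3) − 0 = 1, and there is no ∂_2, so H_1 ≅ Z.

As a check, the Euler characteristic is 4 − 4 = 0, which agrees with 1 − 1 = 0.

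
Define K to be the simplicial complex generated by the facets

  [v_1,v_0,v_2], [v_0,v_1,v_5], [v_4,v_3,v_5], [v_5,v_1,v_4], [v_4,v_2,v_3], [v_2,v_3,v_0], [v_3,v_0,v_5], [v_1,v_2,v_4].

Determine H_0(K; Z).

H_0 ≅ Z.

Order the vertices as v_0 < v_1 < v_2 < v_3 < v_4 < v_5. Listing each simplex with vertices in this order, K has dimension 2 with simplices:

  0-simplices (6): [v_0], [v_1], [v_2], [v_3], [v_4], [v_5]
  1-simplices (12): [v_0,v_1], [v_0,v_2], [v_0,v_3], [v_0,v_5], [v_1,v_2], [v_1,v_4], [v_1,v_5], [v_2,v_3], [v_2,v_4], [v_3,v_4], [v_3,v_5], [v_4,v_5]
  2-simplices (8): [v_0,v_1,v_2], [v_0,v_1,v_5], [v_0,v_2,v_3], [v_0,v_3,v_5], [v_1,v_2,v_4], [v_1,v_4,v_5], [v_2,v_3,v_4], [v_3,v_4,v_5]

giving chain groups C_0 ≅ Z^6, C_1 ≅ Z^12, C_2 ≅ Z^8.

∂_1: C_1 → C_0 sends each edge [p,q] (with p < q) to q − p.
The 6×12 boundary matrix has rank 5 and Smith normal form diag(1,1,1,1,1).

The boundary map ∂_2: C_2 → C_1 sends each 2-simplex [p,q,r] to [q,r] − [p,r] + [p,q]. For instance
  ∂[v_1,v_2,v_4] = [v_2,v_4] − [v_1,v_4] + [v_1,v_2],
  ∂[v_1,v_4,v_5] = [v_4,v_5] − [v_1,v_5] + [v_1,v_4].
This gives a 12×8 integer matrix of rank 7; reducing to Smith normal form yields diagonal entries (1,1,1,1,1,1,1).

From H_k ≅ ker(∂_k) / im(∂_{k+1}) we obtain:

  H_0: rank C_0 − rank ∂_1 = 6 − 5 = 1, and the invariant factors of ∂_1 are all 1, so H_0 = Z.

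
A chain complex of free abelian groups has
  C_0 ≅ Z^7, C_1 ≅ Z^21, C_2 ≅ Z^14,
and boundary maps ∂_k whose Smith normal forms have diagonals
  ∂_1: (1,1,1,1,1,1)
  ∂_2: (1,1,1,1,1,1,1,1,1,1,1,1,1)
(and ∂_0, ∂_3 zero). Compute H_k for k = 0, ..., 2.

H_0 = Z,  H_1 = Z^2,  H_2 = Z.

H_0: b_0 = 7 − 0 − 6 = 1; torsion from ∂_1 factors > 1: none. So H_0 = Z.
H_1: b_1 = 21 − 6 − 13 = 2; torsion from ∂_2 factors > 1: none. So H_1 = Z^2.
H_2: b_2 = 14 − 13 − 0 = 1; torsion from ∂_3 factors > 1: none. So H_2 = Z.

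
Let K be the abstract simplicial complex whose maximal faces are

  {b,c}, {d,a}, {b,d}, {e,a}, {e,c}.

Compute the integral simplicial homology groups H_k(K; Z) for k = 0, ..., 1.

H_0 ≅ Z,  H_1 ≅ Z.

K has 5 vertices, 5 edges.
rank ∂_0 = 0, rank ∂_1 = 4 ⇒ b_0 = 5 − 0 − 4 = 1; all invariant factors of ∂_1 are 1 so no torsion. So H_0 = Z.
rank ∂_1 = 4, rank ∂_2 = 0 ⇒ b_1 = 5 − 4 − 0 = 1. So H_1 = Z.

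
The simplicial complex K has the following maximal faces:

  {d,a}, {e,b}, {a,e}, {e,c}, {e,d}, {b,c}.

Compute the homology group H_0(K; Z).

Fix the vertex order a < b < c < d < e and write every simplex with vertices in increasing order. Then dim K = 1 and the simplices of K are:

  0-simplices (5): a, b, c, d, e
  1-simplices (6): ad, ae, bc, be, ce, de

giving chain groups C_0 ≅ Z^5, C_1 ≅ Z^6.

Boundary ∂_1: C_1 → C_0 is given by ∂[p,q] = [q] − [p]. For instance
  ∂bc = c − b.
This gives a 5×6 integer matrix of rank 4; reducing to Smith normal form yields diagonal entries (1,1,1,1).

Reading off H_k = ker ∂_k / im ∂_{k+1}:

  H_0: rank C_0 − rank ∂_1 = 5 − 4 = 1, and the invariant factors of ∂_1 are all 1, so H_0 = Z.

H_0 ≅ Z.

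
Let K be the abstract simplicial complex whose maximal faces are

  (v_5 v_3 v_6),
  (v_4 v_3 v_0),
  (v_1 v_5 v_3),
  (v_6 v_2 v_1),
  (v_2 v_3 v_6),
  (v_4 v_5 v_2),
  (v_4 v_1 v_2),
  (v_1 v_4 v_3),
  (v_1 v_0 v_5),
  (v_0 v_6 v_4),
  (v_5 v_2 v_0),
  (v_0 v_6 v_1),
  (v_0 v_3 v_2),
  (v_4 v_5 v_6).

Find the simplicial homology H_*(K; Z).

H_0 ≅ Z,  H_1 ≅ Z^2,  H_2 ≅ Z.

Order the vertices as v_0 < v_1 < v_2 < v_3 < v_4 < v_5 < v_6. Listing each simplex with vertices in this order, K has dimension 2 with simplices:

  0-simplices (7): [v_0], [v_1], [v_2], [v_3], [v_4], [v_5], [v_6]
  1-simplices (21): (21 of them)
  2-simplices (14): (14 of them)

so the chain groups are C_0 ≅ Z^7, C_1 ≅ Z^21, C_2 ≅ Z^14.

Boundary ∂_1: C_1 → C_0 sends each edge [p,q] (with p < q) to q − p. For instance
  ∂[v_0,v_5] = [v_5] − [v_0].
The resulting 7×21 matrix has rank 6, and its Smith normal form has invariant factors (1,1,1,1,1,1).

Boundary ∂_2: C_2 → C_1 sends each 2-simplex [p,q,r] to [q,r] − [p,r] + [p,q]. For instance
  ∂[v_0,v_2,v_3] = [v_2,v_3] − [v_0,v_3] + [v_0,v_2],
  ∂[v_0,v_1,v_5] = [v_1,v_5] − [v_0,v_5] + [v_0,v_1].
The resulting 21×14 matrix has rank 13, and its Smith normal form has invariant factors (1,1,1,1,1,1,1,1,1,1,1,1,1).

From H_k ≅ ker(∂_k) / im(∂_{k+1}) we obtain:

  H_0: rank C_0 − rank ∂_1 = 7 − 6 = 1, and the invariant factors of ∂_1 are all 1, so H_0 ≅ Z.
  H_1: rank ker ∂_1 − rank ∂_2 = (21 − 6) − 13 = 2, and the invariant factors of ∂_2 are all 1, so H_1 ≅ Z^2.
  H_2: rank ker ∂_2 − rank ∂_3 = (14 − 13) − 0 = 1, and there is no ∂_3, so H_2 ≅ Z.

As a check, the Euler characteristic is 7 − 21 + 14 = 0, which agrees with 1 − 2 + 1 = 0.
(K is a triangulation of the torus T^2.)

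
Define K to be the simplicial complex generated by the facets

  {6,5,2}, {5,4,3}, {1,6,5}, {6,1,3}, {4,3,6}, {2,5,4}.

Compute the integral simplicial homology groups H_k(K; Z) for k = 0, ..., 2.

We work with the vertex ordering 1 < 2 < 3 < 4 < 5 < 6. The simplices of K, each written with vertices in increasing order, are:

  0-simplices (6): [1], [2], [3], [4], [5], [6]
  1-simplices (12): [1,3], [1,5], [1,6], [2,4], [2,5], [2,6], [3,4], [3,5], [3,6], [4,5], [4,6], [5,6]
  2-simplices (6): [1,3,6], [1,5,6], [2,4,5], [2,5,6], [3,4,5], [3,4,6]

giving chain groups C_0 ≅ Z^6, C_1 ≅ Z^12, C_2 ≅ Z^6.

The boundary map ∂_1: C_1 → C_0 maps an edge to its endpoints' difference, ∂[p,q] = q − p. For instance
  ∂[3,5] = [5] − [3].
The resulting 6×12 matrix has rank 5, and its Smith normal form has invariant factors (1,1,1,1,1).

Boundary ∂_2: C_2 → C_1 maps a triangle to the signed sum of its edges. For instance
  ∂[2,5,6] = [5,6] − [2,6] + [2,5],
  ∂[1,5,6] = [5,6] − [1,6] + [1,5].
The 12×6 boundary matrix has rank 6 and Smith normal form diag(1,1,1,1,1,1).

Computing H_k = (kernel of ∂_k) / (image of ∂_{k+1}):

  H_0: rank C_0 − rank ∂_1 = 6 − 5 = 1, and the invariant factors of ∂_1 are all 1, so H_0 ≅ Z.
  H_1: rank ker ∂_1 − rank ∂_2 = (12 − 5) − 6 = 1, and the invariant factors of ∂_2 are all 1, so H_1 ≅ Z.
  H_2: rank ker ∂_2 − rank ∂_3 = (6 − 6) − 0 = 0, and there is no ∂_3, so H_2 ≅ 0.

(K is a triangulation of the cylinder S^1 x I.)

H_0 ≅ Z,  H_1 ≅ Z,  H_2 = 0.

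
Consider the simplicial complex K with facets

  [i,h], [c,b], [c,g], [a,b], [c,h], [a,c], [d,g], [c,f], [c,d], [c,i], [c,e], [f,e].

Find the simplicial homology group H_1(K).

H_1 ≅ Z^4.

Take the total order a < b < c < d < e < f < g < h < i on the vertex set. Then K (dimension 1) consists of the simplices:

  0-simplices (9): a, b, c, d, e, f, g, h, i
  1-simplices (12): ab, ac, bc, cd, ce, cf, cg, ch, ci, dg, ef, hi

giving chain groups C_0 ≅ Z^9, C_1 ≅ Z^12.

∂_1: C_1 → C_0 maps an edge to its endpoints' difference, ∂[p,q] = q − p. For instance
  ∂cf = f − c.
The 9×12 boundary matrix has rank 8 and Smith normal form diag(1,1,1,1,1,1,1,1).

Computing H_k = (kernel of ∂_k) / (image of ∂_{k+1}):

  H_1: rank ker ∂_1 − rank ∂_2 = (12 − 8) − 0 = 4, and there is no ∂_2, so H_1 ≅ Z^4.

(K is a triangulation of a wedge of 4 circles.)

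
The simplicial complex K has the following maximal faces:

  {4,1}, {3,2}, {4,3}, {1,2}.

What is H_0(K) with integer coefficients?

Take the total order 1 < 2 < 3 < 4 on the vertex set. Then K (dimension 1) consists of the simplices:

  0-simplices (4): [1], [2], [3], [4]
  1-simplices (4): [1,2], [1,4], [2,3], [3,4]

so the chain groups are C_0 ≅ Z^4, C_1 ≅ Z^4.

The boundary map ∂_1: C_1 → C_0 is given by ∂[p,q] = [q] − [p]. For instance
  ∂[3,4] = [4] − [3].
As a 4×4 matrix over Z this has rank 3, with invariant factors (1,1,1).

Now H_k = ker ∂_k / im ∂_{k+1}, so:

  H_0: rank C_0 − rank ∂_1 = 4 − 3 = 1, and the invariant factors of ∂_1 are all 1, so H_0 = Z.

(K is a triangulation of the circle S^1.)

H_0 = Z.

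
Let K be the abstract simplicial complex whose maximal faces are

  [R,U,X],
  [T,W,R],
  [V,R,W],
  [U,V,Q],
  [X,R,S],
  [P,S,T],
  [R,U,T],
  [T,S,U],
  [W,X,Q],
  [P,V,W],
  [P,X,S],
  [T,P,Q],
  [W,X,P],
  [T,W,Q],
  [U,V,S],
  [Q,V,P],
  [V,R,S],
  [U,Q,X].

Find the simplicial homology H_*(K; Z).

Order the vertices as P < Q < R < S < T < U < V < W < X. Listing each simplex with vertices in this order, K has dimension 2 with simplices:

  0-simplices (9): P, Q, R, S, T, U, V, W, X
  1-simplices (27): PQ, PS, PT, PV, PW, PX, QT, QU, QV, QW, QX, RS, RT, RU, RV, RW, RX, ST, SU, SV, SX, TU, TW, UV, UX, VW, WX
  2-simplices (18): PQT, PQV, PST, PSX, PVW, PWX, QTW, QUV, QUX, QWX, RSV, RSX, RTU, RTW, RUX, RVW, STU, SUV

Hence C_0 ≅ Z^9, C_1 ≅ Z^27, C_2 ≅ Z^18.

Boundary ∂_1: C_1 → C_0 is given by ∂[p,q] = [q] − [p]. For instance
  ∂PV = V − P.
The 9×27 boundary matrix has rank 8 and Smith normal form diag(1,1,1,1,1,1,1,1).

Boundary ∂_2: C_2 → C_1 acts by ∂[p,q,r] = [q,r] − [p,r] + [p,q]. For instance
  ∂PQT = QT − PT + PQ,
  ∂SUV = UV − SV + SU.
The 27×18 boundary matrix has rank 18 and Smith normal form diag(1,1,1,1,1,1,1,1,1,1,1,1,1,1,1,1,1,2).

Now H_k = ker ∂_k / im ∂_{k+1}, so:

  H_0: rank C_0 − rank ∂_1 = 9 − 8 = 1, and the invariant factors of ∂_1 are all 1, so H_0 = Z.
  H_1: rank ker ∂_1 − rank ∂_2 = (27 − 8) − 18 = 1, and ∂_2 has invariant factor 2 > 1, so H_1 = Z ⊕ Z/2Z.
  H_2: rank ker ∂_2 − rank ∂_3 = (18 − 18) − 0 = 0, and there is no ∂_3, so H_2 = 0.

H_0 = Z,  H_1 = Z ⊕ Z/2Z,  H_2 = 0.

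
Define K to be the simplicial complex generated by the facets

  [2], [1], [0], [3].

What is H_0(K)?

Fix the vertex order 0 < 1 < 2 < 3 and write every simplex with vertices in increasing order. Then dim K = 0 and the simplices of K are:

  0-simplices (4): [0], [1], [2], [3]

giving chain groups C_0 ≅ Z^4.

Now H_k = ker ∂_k / im ∂_{k+1}, so:

  H_0: rank C_0 − rank ∂_1 = 4 − 0 = 4, and there is no ∂_1, so H_0 = Z^4.

(K is a triangulation of a set of 4 points.)

H_0 = Z^4.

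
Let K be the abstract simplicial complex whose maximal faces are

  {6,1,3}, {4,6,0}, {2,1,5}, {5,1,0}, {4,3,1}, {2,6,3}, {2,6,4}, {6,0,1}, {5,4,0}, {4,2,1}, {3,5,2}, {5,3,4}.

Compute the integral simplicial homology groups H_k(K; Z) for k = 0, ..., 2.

H_0 = Z,  H_1 = Z/2,  H_2 = 0.

Take the total order 0 < 1 < 2 < 3 < 4 < 5 < 6 on the vertex set. Then K (dimension 2) consists of the simplices:

  0-simplices (7): [0], [1], [2], [3], [4], [5], [6]
  1-simplices (18): [0,1], [0,4], [0,5], [0,6], [1,2], [1,3], [1,4], [1,5], [1,6], [2,3], [2,4], [2,5], [2,6], [3,4], [3,5], [3,6], [4,5], [4,6]
  2-simplices (12): [0,1,5], [0,1,6], [0,4,5], [0,4,6], [1,2,4], [1,2,5], [1,3,4], [1,3,6], [2,3,5], [2,3,6], [2,4,6], [3,4,5]

Hence C_0 ≅ Z^7, C_1 ≅ Z^18, C_2 ≅ Z^12.

The boundary map ∂_1: C_1 → C_0 is given by ∂[p,q] = [q] − [p]. For instance
  ∂[0,5] = [5] − [0].
As a 7×18 matrix over Z this has rank 6, with invariant factors (1,1,1,1,1,1).

The boundary map ∂_2: C_2 → C_1 sends each 2-simplex [p,q,r] to [q,r] − [p,r] + [p,q]. For instance
  ∂[1,2,5] = [2,5] − [1,5] + [1,2],
  ∂[2,3,5] = [3,5] − [2,5] + [2,3].
This gives a 18×12 integer matrix of rank 12; reducing to Smith normal form yields diagonal entries (1,1,1,1,1,1,1,1,1,1,1,2).

Computing H_k = (kernel of ∂_k) / (image of ∂_{k+1}):

  H_0: rank C_0 − rank ∂_1 = 7 − 6 = 1, and the invariant factors of ∂_1 are all 1, so H_0 ≅ Z.
  H_1: rank ker ∂_1 − rank ∂_2 = (18 − 6) − 12 = 0, and ∂_2 has invariant factor 2 > 1, so H_1 ≅ Z/2.
  H_2: rank ker ∂_2 − rank ∂_3 = (12 − 12) − 0 = 0, and there is no ∂_3, so H_2 ≅ 0.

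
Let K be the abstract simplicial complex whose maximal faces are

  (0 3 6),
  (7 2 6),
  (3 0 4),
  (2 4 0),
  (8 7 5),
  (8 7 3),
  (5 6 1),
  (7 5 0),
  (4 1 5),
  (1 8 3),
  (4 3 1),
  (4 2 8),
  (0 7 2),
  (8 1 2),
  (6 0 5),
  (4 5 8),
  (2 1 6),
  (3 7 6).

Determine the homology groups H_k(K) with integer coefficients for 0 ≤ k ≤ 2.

We work with the vertex ordering 0 < 1 < 2 < 3 < 4 < 5 < 6 < 7 < 8. The simplices of K, each written with vertices in increasing order, are:

  0-simplices (9): [0], [1], [2], [3], [4], [5], [6], [7], [8]
  1-simplices (27): (27 of them)
  2-simplices (18): [0,2,4], [0,2,7], [0,3,4], [0,3,6], [0,5,6], [0,5,7], [1,2,6], [1,2,8], [1,3,4], [1,3,8], [1,4,5], [1,5,6], [2,4,8], [2,6,7], [3,6,7], [3,7,8], [4,5,8], [5,7,8]

so the chain groups are C_0 ≅ Z^9, C_1 ≅ Z^27, C_2 ≅ Z^18.

The boundary map ∂_1: C_1 → C_0 sends each edge [p,q] (with p < q) to q − p. For instance
  ∂[0,6] = [6] − [0].
This gives a 9×27 integer matrix of rank 8; reducing to Smith normal form yields diagonal entries (1,1,1,1,1,1,1,1).

Boundary ∂_2: C_2 → C_1 acts by ∂[p,q,r] = [q,r] − [p,r] + [p,q]. For instance
  ∂[0,5,7] = [5,7] − [0,7] + [0,5],
  ∂[0,3,6] = [3,6] − [0,6] + [0,3].
As a 27×18 matrix over Z this has rank 18, with invariant factors (1,1,1,1,1,1,1,1,1,1,1,1,1,1,1,1,1,2).

Reading off H_k = ker ∂_k / im ∂_{k+1}:

  H_0: rank C_0 − rank ∂_1 = 9 − 8 = 1, and the invariant factors of ∂_1 are all 1, so H_0 ≅ Z.
  H_1: rank ker ∂_1 − rank ∂_2 = (27 − 8) − 18 = 1, and ∂_2 has invariant factor 2 > 1, so H_1 ≅ Z ⊕ Z/2.
  H_2: rank ker ∂_2 − rank ∂_3 = (18 − 18) − 0 = 0, and there is no ∂_3, so H_2 ≅ 0.

As a check, the Euler characteristic is 9 − 27 + 18 = 0, which agrees with 1 − 1 + 0 = 0.

H_0 = Z,  H_1 = Z ⊕ Z/2,  H_2 = 0.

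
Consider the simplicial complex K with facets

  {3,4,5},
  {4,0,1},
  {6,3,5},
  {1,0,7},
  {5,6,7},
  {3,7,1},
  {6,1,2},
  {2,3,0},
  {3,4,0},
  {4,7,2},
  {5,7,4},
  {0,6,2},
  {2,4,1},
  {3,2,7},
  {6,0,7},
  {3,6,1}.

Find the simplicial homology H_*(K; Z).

Take the total order 0 < 1 < 2 < 3 < 4 < 5 < 6 < 7 on the vertex set. Then K (dimension 2) consists of the simplices:

  0-simplices (8): [0], [1], [2], [3], [4], [5], [6], [7]
  1-simplices (24): (24 of them)
  2-simplices (16): [0,1,4], [0,1,7], [0,2,3], [0,2,6], [0,3,4], [0,6,7], [1,2,4], [1,2,6], [1,3,6], [1,3,7], [2,3,7], [2,4,7], [3,4,5], [3,5,6], [4,5,7], [5,6,7]

giving chain groups C_0 ≅ Z^8, C_1 ≅ Z^24, C_2 ≅ Z^16.

The boundary map ∂_1: C_1 → C_0 is given by ∂[p,q] = [q] − [p]. For instance
  ∂[0,2] = [2] − [0].
This gives a 8×24 integer matrix of rank 7; reducing to Smith normal form yields diagonal entries (1,1,1,1,1,1,1).

The boundary map ∂_2: C_2 → C_1 sends each 2-simplex [p,q,r] to [q,r] − [p,r] + [p,q]. For instance
  ∂[1,3,6] = [3,6] − [1,6] + [1,3],
  ∂[1,3,7] = [3,7] − [1,7] + [1,3].
As a 24×16 matrix over Z this has rank 15, with invariant factors (1,1,1,1,1,1,1,1,1,1,1,1,1,1,1).

Reading off H_k = ker ∂_k / im ∂_{k+1}:

  H_0: rank C_0 − rank ∂_1 = 8 − 7 = 1, and the invariant factors of ∂_1 are all 1, so H_0 ≅ Z.
  H_1: rank ker ∂_1 − rank ∂_2 = (24 − 7) − 15 = 2, and the invariant factors of ∂_2 are all 1, so H_1 ≅ Z^2.
  H_2: rank ker ∂_2 − rank ∂_3 = (16 − 15) − 0 = 1, and there is no ∂_3, so H_2 ≅ Z.

As a check, the Euler characteristic is 8 − 24 + 16 = 0, which agrees with 1 − 2 + 1 = 0.

H_0 = Z,  H_1 = Z^2,  H_2 = Z.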